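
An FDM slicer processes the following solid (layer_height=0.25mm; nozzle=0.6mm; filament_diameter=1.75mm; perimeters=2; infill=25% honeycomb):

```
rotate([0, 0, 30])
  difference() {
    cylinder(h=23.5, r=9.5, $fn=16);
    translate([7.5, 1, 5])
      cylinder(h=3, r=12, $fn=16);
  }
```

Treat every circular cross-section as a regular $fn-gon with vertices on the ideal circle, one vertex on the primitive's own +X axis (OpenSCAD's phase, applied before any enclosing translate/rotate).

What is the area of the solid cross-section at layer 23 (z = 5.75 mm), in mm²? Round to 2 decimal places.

At z = 5.75 mm: the r=9.5 cylinder contributes a regular 16-gon of circumradius 9.5 (area = (16/2)·9.500²·sin(360°/16) = 276.30 mm²); the r=12 cylinder at (7.5, 1) contributes a regular 16-gon of circumradius 12 (area = (16/2)·12.000²·sin(360°/16) = 440.85 mm²); After the difference (first − rest): starting from the r=9.5 cylinder (276.30 mm²), the r=12 cylinder at (7.5, 1) partially overlaps it — only the 192.25 mm² overlap (of its 440.85 mm²) is removed, clipping the outline — area = 84.05 mm²; (whole slice rotated 30° about Z — lengths, areas and connectivity unchanged). Overall, the cross-section is a single solid region. Net area = 84.05 mm².

84.05 mm²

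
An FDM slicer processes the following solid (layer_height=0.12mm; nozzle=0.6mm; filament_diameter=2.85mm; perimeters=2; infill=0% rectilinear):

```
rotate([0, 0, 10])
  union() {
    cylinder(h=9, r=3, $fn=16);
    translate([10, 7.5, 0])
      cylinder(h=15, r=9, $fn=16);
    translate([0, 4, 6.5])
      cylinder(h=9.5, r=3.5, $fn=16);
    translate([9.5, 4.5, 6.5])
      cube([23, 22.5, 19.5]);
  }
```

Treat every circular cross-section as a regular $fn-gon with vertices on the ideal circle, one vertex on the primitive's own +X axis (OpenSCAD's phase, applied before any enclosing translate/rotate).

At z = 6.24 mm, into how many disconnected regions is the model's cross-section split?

At z = 6.24 mm: the r=3 cylinder contributes a regular 16-gon of circumradius 3; the r=9 cylinder at (10, 7.5) contributes a regular 16-gon of circumradius 9; the cylinder at (0, 4) does not reach this height (z outside [6.5, 16]); the cube at (9.5, 4.5) is not intersected at this z (z outside [6.5, 26]); Combining (union): the 2 present regions are separate (no shared area or edge), so areas and boundary lengths simply add and each stays a separate island — 2 connected regions; (whole slice rotated 10° about Z — lengths, areas and connectivity unchanged). The result has 2 disconnected regions.

2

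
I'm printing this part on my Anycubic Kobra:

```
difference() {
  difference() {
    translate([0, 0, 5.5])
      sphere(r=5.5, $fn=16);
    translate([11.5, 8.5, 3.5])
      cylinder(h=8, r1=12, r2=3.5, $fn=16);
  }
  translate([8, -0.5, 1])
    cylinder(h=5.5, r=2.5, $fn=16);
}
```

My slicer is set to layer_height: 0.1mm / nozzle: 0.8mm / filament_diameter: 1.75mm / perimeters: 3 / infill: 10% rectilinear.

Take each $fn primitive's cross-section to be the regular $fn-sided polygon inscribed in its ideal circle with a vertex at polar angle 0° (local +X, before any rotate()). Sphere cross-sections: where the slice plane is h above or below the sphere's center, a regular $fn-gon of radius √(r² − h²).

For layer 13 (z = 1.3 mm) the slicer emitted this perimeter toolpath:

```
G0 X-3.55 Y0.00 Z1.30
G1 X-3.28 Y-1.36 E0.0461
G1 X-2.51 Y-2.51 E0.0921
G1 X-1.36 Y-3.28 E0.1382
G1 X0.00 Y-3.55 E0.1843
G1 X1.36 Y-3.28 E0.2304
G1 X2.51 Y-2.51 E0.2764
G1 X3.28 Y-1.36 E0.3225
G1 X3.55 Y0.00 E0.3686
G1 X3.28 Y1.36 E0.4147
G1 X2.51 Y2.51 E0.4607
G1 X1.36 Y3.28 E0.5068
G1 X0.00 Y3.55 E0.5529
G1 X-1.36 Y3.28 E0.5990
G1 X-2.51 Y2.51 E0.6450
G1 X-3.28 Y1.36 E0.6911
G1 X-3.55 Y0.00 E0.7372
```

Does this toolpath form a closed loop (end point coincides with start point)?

Start point (G0): (-3.55, 0.00). End point (last G1): the path returns to the start — closed.

yes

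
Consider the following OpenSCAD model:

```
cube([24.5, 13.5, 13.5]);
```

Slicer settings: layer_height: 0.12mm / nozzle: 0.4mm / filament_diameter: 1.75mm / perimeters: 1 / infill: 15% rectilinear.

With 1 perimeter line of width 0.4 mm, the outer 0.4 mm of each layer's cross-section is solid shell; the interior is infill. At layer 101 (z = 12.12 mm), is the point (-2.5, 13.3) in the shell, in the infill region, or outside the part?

At z = 12.12 mm: the 24.5×13.5 cube contributes its full rectangle. Overall, the cross-section is a single solid region. The nearest boundary edge runs (0.00, 13.50)→(0.00, 0.00); distance from the point to it = 2.50 mm. The point is not inside any of the regions above, so it lies outside the cross-section (2.50 mm from the nearest boundary).

outside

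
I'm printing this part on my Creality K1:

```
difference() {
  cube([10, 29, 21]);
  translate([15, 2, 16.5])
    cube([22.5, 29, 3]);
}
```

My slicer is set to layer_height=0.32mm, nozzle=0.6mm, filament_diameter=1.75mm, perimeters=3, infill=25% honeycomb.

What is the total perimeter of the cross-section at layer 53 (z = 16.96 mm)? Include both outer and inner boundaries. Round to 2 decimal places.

At z = 16.96 mm: the cube (footprint 10×29) is included at this height (perimeter 78.00 mm); the cube at (15, 2) (footprint 22.5×29) is included at this height (perimeter 103.00 mm); Subtracting the remaining from the first: starting from the 10×29 cube, the 22.5×29 cube at (15, 2) misses the remaining region (no effect) — boundary = 78.00 mm. Overall, the cross-section is a single solid region. Total boundary length (outer) = 78.00 mm.

78.00 mm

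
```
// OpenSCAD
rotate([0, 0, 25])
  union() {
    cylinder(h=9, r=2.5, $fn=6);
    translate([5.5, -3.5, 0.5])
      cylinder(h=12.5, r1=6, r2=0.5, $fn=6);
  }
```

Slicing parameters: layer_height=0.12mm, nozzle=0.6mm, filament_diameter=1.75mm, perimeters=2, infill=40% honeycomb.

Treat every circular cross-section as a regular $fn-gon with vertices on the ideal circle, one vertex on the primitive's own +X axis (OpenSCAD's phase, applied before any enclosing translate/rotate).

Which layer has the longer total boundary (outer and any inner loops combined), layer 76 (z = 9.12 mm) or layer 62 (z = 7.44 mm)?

Layer 76 (z = 9.12): the cylinder is not intersected at this z (z outside [0, 9]); the cone at (5.5, -3.5) contributes a regular 6-gon of circumradius 2.207 (interpolated between r1=6 and r2=0.5 at t=0.690) (perimeter = 2·6·2.207·sin(180°/6) = 13.24 mm); Combining (union): only the cone at (5.5, -3.5) is present, so the union is just that shape — boundary = 13.24 mm; (rotated 25° about Z; rotation is an isometry so areas/perimeters/island counts are preserved). So its perimeter = 13.24 mm. Layer 62 (z = 7.44): the cylinder: section is a regular 6-gon, circumradius r=2.5 (perimeter = 2·6·2.500·sin(180°/6) = 15.00 mm); the cone at (5.5, -3.5) (r1=6→r2=0.5) has section circumradius 2.946 here — a regular 6-gon (perimeter = 2·6·2.946·sin(180°/6) = 17.68 mm); Taking the union: the 2 present regions are separate (no shared area or edge), so areas and boundary lengths simply add and each stays a separate island — boundary = 32.68 mm; (whole slice rotated 25° about Z — lengths, areas and connectivity unchanged). So its perimeter = 32.68 mm. Layer 62 is larger (32.68 vs 13.24 mm).

layer 62 (z = 7.44 mm)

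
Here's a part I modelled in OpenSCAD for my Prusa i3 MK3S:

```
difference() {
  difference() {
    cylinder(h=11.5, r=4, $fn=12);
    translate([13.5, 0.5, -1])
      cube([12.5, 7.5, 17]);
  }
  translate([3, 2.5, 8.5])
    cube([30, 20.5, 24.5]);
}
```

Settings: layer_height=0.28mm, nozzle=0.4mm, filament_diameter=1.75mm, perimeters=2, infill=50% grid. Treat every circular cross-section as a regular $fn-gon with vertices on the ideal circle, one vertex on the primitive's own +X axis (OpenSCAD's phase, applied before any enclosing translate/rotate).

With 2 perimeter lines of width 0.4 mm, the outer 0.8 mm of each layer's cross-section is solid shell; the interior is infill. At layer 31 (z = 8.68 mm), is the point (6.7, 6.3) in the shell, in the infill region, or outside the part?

At z = 8.68 mm: the r=4 cylinder contributes a regular 12-gon of circumradius 4; the cube at (13.5, 0.5) is present — its section is the full 12.5×7.5 rectangle; Subtracting the remaining from the first: starting from the r=4 cylinder, the 12.5×7.5 cube at (13.5, 0.5) misses the remaining region (no effect) — 1 connected region; the cube at (3, 2.5) is present — its section is the full 30×20.5 rectangle; After the difference (first − rest): starting from the result so far, the 30×20.5 cube at (3, 2.5) misses the remaining region (no effect) — 1 connected region. Overall, the cross-section is a single solid region. The nearest boundary edge runs (2.00, 3.46)→(3.46, 2.00); distance from the point to it = 5.33 mm. The point is not inside any of the regions above, so it lies outside the cross-section (5.33 mm from the nearest boundary).

outside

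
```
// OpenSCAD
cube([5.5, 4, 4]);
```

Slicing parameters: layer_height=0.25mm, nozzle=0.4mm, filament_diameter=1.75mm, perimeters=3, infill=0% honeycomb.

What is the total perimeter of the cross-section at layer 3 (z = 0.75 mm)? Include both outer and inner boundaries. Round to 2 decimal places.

19.00 mm

At z = 0.75 mm: the cube (footprint 5.5×4) is included at this height (perimeter 19.00 mm). Overall, the cross-section is a single solid region. Total boundary length (outer) = 19.00 mm.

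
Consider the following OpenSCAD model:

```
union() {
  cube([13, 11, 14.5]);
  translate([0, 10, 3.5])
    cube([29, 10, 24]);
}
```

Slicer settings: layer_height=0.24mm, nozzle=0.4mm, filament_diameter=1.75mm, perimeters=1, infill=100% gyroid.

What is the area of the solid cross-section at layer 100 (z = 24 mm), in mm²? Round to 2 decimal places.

290.00 mm²

At z = 24 mm: the cube does not reach this height (z outside [0, 14.5]); the 29×10 cube at (0, 10) contributes its full rectangle (area 290.00 mm²); Merging all regions: only the 29×10 cube at (0, 10) is present, so the union is just that shape — area = 290.00 mm². Overall, the cross-section is a single solid region. Net area = 290.00 mm².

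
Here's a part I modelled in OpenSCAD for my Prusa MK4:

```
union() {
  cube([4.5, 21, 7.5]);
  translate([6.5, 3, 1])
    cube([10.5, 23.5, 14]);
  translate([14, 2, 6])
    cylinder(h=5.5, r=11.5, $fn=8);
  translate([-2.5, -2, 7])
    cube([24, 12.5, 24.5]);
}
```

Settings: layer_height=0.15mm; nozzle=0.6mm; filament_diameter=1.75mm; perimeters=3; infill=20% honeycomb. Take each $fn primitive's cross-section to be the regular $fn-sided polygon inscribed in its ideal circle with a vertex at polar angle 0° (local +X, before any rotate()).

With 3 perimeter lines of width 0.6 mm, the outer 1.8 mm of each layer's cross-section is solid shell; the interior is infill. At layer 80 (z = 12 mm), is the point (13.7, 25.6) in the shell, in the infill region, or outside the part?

At z = 12 mm: the cube does not reach this height (z outside [0, 7.5]); the 10.5×23.5 cube at (6.5, 3) contributes its full rectangle; the cylinder at (14, 2) does not reach this height (z outside [6, 11.5]); the cube at (-2.5, -2) (footprint 24×12.5) is included at this height; Combining (union): the regions partially overlap (shared area 78.75 mm²), so overlapping operands fuse into one piece — 1 connected region. Overall, the cross-section is a single solid region. The nearest boundary edge runs (6.50, 26.50)→(17.00, 26.50); distance from the point to it = 0.90 mm. The point is inside the cross-section, 0.90 mm from the nearest boundary — within the 1.8 mm shell band (3 × 0.6).

shell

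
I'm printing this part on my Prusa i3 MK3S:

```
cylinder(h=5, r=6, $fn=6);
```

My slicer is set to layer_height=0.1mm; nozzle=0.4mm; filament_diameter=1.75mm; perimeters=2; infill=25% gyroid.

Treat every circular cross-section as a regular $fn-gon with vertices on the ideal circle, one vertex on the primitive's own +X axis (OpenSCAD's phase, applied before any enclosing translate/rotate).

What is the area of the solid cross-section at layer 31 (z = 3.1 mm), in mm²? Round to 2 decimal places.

At z = 3.1 mm: the cylinder: section is a regular 6-gon, circumradius r=6 (area = (6/2)·6.000²·sin(360°/6) = 93.53 mm²). Overall, the cross-section is a single solid region. Net area = 93.53 mm².

93.53 mm²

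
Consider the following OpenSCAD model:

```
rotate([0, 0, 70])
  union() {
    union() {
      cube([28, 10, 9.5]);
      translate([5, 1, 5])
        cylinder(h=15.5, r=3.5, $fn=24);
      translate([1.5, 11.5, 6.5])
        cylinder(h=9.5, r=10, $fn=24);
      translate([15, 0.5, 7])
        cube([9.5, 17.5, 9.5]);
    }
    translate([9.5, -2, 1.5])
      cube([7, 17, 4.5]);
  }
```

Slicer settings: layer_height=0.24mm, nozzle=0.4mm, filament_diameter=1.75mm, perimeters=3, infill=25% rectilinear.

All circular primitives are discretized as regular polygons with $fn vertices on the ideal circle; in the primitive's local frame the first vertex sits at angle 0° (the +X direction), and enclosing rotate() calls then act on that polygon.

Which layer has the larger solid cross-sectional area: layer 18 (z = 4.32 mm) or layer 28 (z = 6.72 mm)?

Layer 18 (z = 4.32): the 28×10 cube contributes its full rectangle (area 280.00 mm²); the cylinder at (5, 1) does not reach this height (z outside [5, 20.5]); the cylinder at (1.5, 11.5) is absent (z outside [6.5, 16]); the cube at (15, 0.5) does not reach this height (z outside [7, 16.5]); Merging all regions: only the 28×10 cube is present, so the union is just that shape — area = 280.00 mm²; the cube at (9.5, -2) is present — its section is the full 7×17 rectangle (area 119.00 mm²); Taking the union: the regions partially overlap — summed areas 399.00 mm² minus the doubly-counted overlap 70.00 mm² gives 329.00 mm² — area = 329.00 mm²; (whole slice rotated 70° about Z — lengths, areas and connectivity unchanged). So its area = 329.00 mm². Layer 28 (z = 6.72): the 28×10 cube contributes its full rectangle (area 280.00 mm²); the cylinder at (5, 1): section is a regular 24-gon, circumradius r=3.5 (area = (24/2)·3.500²·sin(360°/24) = 38.05 mm²); the r=10 cylinder at (1.5, 11.5) contributes a regular 24-gon of circumradius 10 (area = (24/2)·10.000²·sin(360°/24) = 310.58 mm²); the cube at (15, 0.5) is not intersected at this z (z outside [7, 16.5]); Merging all regions: the regions partially overlap — summed areas 628.63 mm² minus the doubly-counted overlap 101.28 mm² gives 527.34 mm² — area = 527.34 mm²; the cube at (9.5, -2) does not reach this height (z outside [1.5, 6]); Merging all regions: only that combined region is present, so the union is just that shape — area = 527.34 mm²; (whole slice rotated 70° about Z — lengths, areas and connectivity unchanged). So its area = 527.34 mm². Layer 28 is larger (527.34 vs 329.00 mm²).

layer 28 (z = 6.72 mm)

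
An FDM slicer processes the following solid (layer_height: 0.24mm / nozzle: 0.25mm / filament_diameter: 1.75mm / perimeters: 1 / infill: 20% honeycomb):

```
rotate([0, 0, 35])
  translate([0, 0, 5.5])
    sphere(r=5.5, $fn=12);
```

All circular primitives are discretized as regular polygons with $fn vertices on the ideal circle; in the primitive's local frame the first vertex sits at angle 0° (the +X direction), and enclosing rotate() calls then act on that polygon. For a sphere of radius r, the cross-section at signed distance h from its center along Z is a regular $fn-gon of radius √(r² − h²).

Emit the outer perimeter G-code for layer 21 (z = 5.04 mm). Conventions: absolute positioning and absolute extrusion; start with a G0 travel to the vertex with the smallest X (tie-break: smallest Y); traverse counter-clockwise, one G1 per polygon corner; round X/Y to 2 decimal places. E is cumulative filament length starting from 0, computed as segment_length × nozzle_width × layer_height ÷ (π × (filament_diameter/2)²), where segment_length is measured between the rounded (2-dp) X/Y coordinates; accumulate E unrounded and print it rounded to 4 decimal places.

At z = 5.04 mm: the sphere: section is a regular 12-gon, circumradius = √(r²−h²) = √(5.5²−0.46²) = 5.481; (rotated 35° about Z; rotation is an isometry so areas/perimeters/island counts are preserved). The outline is a single polygon with 12 vertices. Extrusion per mm of travel: 0.25 × 0.24 / (π × 0.875²) = 0.024945. Accumulating E over each segment gives final E = 0.8494.

G0 X-5.46 Y-0.48 Z5.04
G1 X-4.49 Y-3.14 E0.0706
G1 X-2.32 Y-4.97 E0.1414
G1 X0.48 Y-5.46 E0.2123
G1 X3.14 Y-4.49 E0.2830
G1 X4.97 Y-2.32 E0.3538
G1 X5.46 Y0.48 E0.4247
G1 X4.49 Y3.14 E0.4953
G1 X2.32 Y4.97 E0.5661
G1 X-0.48 Y5.46 E0.6370
G1 X-3.14 Y4.49 E0.7077
G1 X-4.97 Y2.32 E0.7785
G1 X-5.46 Y-0.48 E0.8494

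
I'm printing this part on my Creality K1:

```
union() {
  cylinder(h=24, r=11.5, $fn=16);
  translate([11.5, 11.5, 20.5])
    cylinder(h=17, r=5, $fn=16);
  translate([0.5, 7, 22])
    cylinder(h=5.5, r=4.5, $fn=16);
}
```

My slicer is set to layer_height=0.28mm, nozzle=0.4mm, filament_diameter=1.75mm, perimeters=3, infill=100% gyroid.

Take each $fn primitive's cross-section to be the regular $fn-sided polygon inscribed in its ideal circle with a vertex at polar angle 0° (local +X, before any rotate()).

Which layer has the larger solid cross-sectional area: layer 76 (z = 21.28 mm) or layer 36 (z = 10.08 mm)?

Layer 76 (z = 21.28): the r=11.5 cylinder contributes a regular 16-gon of circumradius 11.5 (area = (16/2)·11.500²·sin(360°/16) = 404.88 mm²); the cylinder at (11.5, 11.5): section is a regular 16-gon, circumradius r=5 (area = (16/2)·5.000²·sin(360°/16) = 76.54 mm²); the cylinder at (0.5, 7) does not reach this height (z outside [22, 27.5]); Taking the union: the regions partially overlap — summed areas 481.42 mm² minus the doubly-counted overlap 0.14 mm² gives 481.28 mm² — area = 481.28 mm². So its area = 481.28 mm². Layer 36 (z = 10.08): the cylinder: section is a regular 16-gon, circumradius r=11.5 (area = (16/2)·11.500²·sin(360°/16) = 404.88 mm²); the cylinder at (11.5, 11.5) does not reach this height (z outside [20.5, 37.5]); the cylinder at (0.5, 7) is not intersected at this z (z outside [22, 27.5]); Merging all regions: only the r=11.5 cylinder is present, so the union is just that shape — area = 404.88 mm². So its area = 404.88 mm². Layer 76 is larger (481.28 vs 404.88 mm²).

layer 76 (z = 21.28 mm)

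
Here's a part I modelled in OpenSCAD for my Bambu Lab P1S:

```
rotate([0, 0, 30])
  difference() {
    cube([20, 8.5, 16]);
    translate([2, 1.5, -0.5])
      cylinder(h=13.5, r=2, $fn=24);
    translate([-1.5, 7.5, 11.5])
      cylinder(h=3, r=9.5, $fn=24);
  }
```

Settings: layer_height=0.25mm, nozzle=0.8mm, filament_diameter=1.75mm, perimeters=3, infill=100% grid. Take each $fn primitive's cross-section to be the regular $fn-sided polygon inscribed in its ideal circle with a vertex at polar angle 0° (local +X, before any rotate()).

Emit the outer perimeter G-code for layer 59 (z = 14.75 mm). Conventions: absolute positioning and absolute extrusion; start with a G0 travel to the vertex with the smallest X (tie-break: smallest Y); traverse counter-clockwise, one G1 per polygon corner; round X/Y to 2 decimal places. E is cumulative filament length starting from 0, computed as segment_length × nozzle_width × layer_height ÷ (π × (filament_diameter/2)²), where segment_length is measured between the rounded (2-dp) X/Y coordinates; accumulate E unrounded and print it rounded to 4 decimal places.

At z = 14.75 mm: the 20×8.5 cube contributes its full rectangle; the cylinder at (2, 1.5) is not intersected at this z (z outside [-0.5, 13]); the cylinder at (-1.5, 7.5) is absent (z outside [11.5, 14.5]); Taking the first minus the rest: none of the subtracted shapes is present at this height, so the 20×8.5 cube is unchanged — 1 connected region; (whole slice rotated 30° about Z — lengths, areas and connectivity unchanged). The outline is a single polygon with 4 vertices. Extrusion per mm of travel: 0.8 × 0.25 / (π × 0.875²) = 0.083150. Accumulating E over each segment gives final E = 4.7393.

G0 X-4.25 Y7.36 Z14.75
G1 X0.00 Y0.00 E0.7067
G1 X17.32 Y10.00 E2.3697
G1 X13.07 Y17.36 E3.0764
G1 X-4.25 Y7.36 E4.7393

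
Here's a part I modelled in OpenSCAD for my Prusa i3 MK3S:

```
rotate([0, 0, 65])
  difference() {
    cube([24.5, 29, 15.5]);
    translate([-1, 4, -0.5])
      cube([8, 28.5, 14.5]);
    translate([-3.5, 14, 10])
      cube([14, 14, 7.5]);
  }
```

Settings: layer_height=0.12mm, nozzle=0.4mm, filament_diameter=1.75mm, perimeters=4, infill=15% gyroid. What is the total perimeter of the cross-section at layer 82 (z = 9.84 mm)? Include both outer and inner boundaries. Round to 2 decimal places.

107.00 mm

At z = 9.84 mm: the cube is present — its section is the full 24.5×29 rectangle (perimeter 107.00 mm); the 8×28.5 cube at (-1, 4) contributes its full rectangle (perimeter 73.00 mm); the cube at (-3.5, 14) is not intersected at this z (z outside [10, 17.5]); After the difference (first − rest): starting from the 24.5×29 cube, the 8×28.5 cube at (-1, 4) partially overlaps it — only the 175.00 mm² overlap (of its 228.00 mm²) is removed, clipping the outline — boundary = 107.00 mm; (whole slice rotated 65° about Z — lengths, areas and connectivity unchanged). Overall, the cross-section is a single solid region. Total boundary length (outer) = 107.00 mm.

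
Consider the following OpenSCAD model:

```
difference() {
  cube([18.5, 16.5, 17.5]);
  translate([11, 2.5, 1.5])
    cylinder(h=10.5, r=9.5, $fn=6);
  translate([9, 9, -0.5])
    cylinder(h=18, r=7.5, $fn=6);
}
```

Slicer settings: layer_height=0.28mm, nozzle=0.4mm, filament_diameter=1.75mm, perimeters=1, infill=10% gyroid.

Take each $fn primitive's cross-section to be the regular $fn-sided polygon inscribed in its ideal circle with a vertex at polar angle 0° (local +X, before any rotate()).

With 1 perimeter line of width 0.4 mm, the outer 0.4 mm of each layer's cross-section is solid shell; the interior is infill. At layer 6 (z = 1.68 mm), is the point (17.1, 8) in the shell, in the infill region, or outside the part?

outside

At z = 1.68 mm: the 18.5×16.5 cube contributes its full rectangle; the r=9.5 cylinder at (11, 2.5) contributes a regular 6-gon of circumradius 9.5; the r=7.5 cylinder at (9, 9) gives a regular 6-gon of circumradius 7.5 (constant along its height); After the difference (first − rest): starting from the 18.5×16.5 cube, the r=9.5 cylinder at (11, 2.5) partially overlaps it — only the 154.47 mm² overlap (of its 234.48 mm²) is removed, clipping the outline; the r=7.5 cylinder at (9, 9) partially overlaps it — only the 61.46 mm² overlap (of its 146.14 mm²) is removed, clipping the outline — 1 connected region. Overall, the cross-section is a single solid region. The nearest boundary edge runs (18.50, 5.96)→(15.75, 10.73); distance from the point to it = 0.19 mm. The point is not inside any of the regions above, so it lies outside the cross-section (0.19 mm from the nearest boundary).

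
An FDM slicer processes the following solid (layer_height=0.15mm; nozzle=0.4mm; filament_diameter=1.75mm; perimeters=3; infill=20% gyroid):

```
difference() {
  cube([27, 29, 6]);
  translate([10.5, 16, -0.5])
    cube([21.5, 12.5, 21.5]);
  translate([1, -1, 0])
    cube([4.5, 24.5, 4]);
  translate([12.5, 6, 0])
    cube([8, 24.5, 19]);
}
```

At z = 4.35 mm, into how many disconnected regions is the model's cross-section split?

At z = 4.35 mm: the cube (footprint 27×29) is included at this height; the cube at (10.5, 16) is present — its section is the full 21.5×12.5 rectangle; the cube at (1, -1) is not intersected at this z (z outside [0, 4]); the cube at (12.5, 6) is present — its section is the full 8×24.5 rectangle; Subtracting the remaining from the first: starting from the 27×29 cube, the 21.5×12.5 cube at (10.5, 16) partially overlaps it — only the 206.25 mm² overlap (of its 268.75 mm²) is removed, clipping the outline; the 8×24.5 cube at (12.5, 6) partially overlaps it — only the 84.00 mm² overlap (of its 196.00 mm²) is removed, clipping the outline — 2 connected regions. The result has 2 disconnected regions.

2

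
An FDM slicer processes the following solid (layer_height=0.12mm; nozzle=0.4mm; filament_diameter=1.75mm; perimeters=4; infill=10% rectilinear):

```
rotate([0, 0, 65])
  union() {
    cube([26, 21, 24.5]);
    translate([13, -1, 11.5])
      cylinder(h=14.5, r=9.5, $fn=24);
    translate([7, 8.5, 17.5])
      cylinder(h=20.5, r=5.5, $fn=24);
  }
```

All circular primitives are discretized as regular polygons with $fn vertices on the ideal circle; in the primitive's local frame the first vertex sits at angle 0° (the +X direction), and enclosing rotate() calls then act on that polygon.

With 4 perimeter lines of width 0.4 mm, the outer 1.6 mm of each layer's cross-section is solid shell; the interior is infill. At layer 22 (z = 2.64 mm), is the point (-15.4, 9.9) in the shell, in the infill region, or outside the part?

At z = 2.64 mm: the 26×21 cube contributes its full rectangle; the cylinder at (13, -1) does not reach this height (z outside [11.5, 26]); the cylinder at (7, 8.5) is absent (z outside [17.5, 38]); Merging all regions: only the 26×21 cube is present, so the union is just that shape — 1 connected region; (whole slice rotated 65° about Z — lengths, areas and connectivity unchanged). Overall, the cross-section is a single solid region. Undo the 65° rotation: the query point maps to (2.464, 18.141) in the un-rotated model frame. The nearest boundary edge runs (0.00, 21.00)→(0.00, 0.00); distance from the point to it = 2.46 mm. The point is inside the cross-section and 2.46 mm from the nearest boundary — more than the 1.6 mm shell width (4 × 0.4), so it's in the infill interior.

infill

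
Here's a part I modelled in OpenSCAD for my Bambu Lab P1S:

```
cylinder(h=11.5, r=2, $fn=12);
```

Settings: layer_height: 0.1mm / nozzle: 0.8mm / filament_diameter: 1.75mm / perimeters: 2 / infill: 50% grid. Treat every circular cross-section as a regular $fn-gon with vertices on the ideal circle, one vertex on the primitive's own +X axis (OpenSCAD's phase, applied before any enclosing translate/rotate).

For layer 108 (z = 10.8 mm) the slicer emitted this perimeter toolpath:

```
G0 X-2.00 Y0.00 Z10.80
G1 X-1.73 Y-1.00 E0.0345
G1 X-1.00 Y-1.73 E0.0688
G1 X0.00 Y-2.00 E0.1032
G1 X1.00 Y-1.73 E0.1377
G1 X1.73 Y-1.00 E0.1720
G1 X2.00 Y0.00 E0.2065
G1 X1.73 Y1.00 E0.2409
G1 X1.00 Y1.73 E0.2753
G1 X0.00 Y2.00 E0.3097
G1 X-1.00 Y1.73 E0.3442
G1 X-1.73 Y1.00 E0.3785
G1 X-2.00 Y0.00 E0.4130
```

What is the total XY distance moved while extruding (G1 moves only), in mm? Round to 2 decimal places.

Sum the Euclidean lengths of each G1 segment: total = 12.42 mm.

12.42 mm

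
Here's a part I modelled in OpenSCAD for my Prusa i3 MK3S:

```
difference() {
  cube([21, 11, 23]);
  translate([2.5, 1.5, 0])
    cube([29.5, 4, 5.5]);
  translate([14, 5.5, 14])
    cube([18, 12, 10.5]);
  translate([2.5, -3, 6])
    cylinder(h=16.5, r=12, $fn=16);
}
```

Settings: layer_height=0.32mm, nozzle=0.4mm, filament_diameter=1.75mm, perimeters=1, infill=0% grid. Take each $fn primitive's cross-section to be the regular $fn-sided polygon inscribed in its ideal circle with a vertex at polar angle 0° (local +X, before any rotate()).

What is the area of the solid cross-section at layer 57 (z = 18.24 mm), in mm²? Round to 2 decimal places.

At z = 18.24 mm: the cube (footprint 21×11) is included at this height (area 231.00 mm²); the cube at (2.5, 1.5) is absent (z outside [0, 5.5]); the cube at (14, 5.5) (footprint 18×12) is included at this height (area 216.00 mm²); the r=12 cylinder at (2.5, -3) contributes a regular 16-gon of circumradius 12 (area = (16/2)·12.000²·sin(360°/16) = 440.85 mm²); Subtracting the remaining from the first: starting from the 21×11 cube (231.00 mm²), the 18×12 cube at (14, 5.5) partially overlaps it — only the 38.50 mm² overlap (of its 216.00 mm²) is removed, clipping the outline; the r=12 cylinder at (2.5, -3) partially overlaps it — only the 96.99 mm² overlap (of its 440.85 mm²) is removed, clipping the outline — area = 95.51 mm². Overall, the cross-section is a single solid region. Net area = 95.51 mm².

95.51 mm²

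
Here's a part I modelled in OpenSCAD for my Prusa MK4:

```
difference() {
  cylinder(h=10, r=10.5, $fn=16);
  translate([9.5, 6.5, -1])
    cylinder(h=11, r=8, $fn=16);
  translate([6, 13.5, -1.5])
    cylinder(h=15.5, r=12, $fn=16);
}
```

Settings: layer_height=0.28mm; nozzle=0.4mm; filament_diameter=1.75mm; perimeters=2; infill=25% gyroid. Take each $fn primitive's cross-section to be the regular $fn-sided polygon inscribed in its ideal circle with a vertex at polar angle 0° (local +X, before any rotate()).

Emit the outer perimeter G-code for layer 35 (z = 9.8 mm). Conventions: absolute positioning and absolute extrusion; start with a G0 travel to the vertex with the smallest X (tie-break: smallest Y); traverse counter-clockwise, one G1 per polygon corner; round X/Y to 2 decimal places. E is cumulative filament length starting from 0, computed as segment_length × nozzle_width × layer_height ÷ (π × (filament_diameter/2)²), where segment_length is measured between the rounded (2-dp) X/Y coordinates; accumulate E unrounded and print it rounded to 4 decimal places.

At z = 9.8 mm: the r=10.5 cylinder contributes a regular 16-gon of circumradius 10.5; the cylinder at (9.5, 6.5): section is a regular 16-gon, circumradius r=8; the cylinder at (6, 13.5): section is a regular 16-gon, circumradius r=12; After the difference (first − rest): starting from the r=10.5 cylinder, the r=8 cylinder at (9.5, 6.5) partially overlaps it — only the 65.70 mm² overlap (of its 195.93 mm²) is removed, clipping the outline; the r=12 cylinder at (6, 13.5) partially overlaps it — only the 36.80 mm² overlap (of its 440.85 mm²) is removed, clipping the outline — 1 connected region. The outline is a single polygon with 19 vertices. Extrusion per mm of travel: 0.4 × 0.28 / (π × 0.875²) = 0.046564. Accumulating E over each segment gives final E = 2.8848.

G0 X-10.50 Y0.00 Z9.80
G1 X-9.70 Y-4.02 E0.1909
G1 X-7.42 Y-7.42 E0.3815
G1 X-4.02 Y-9.70 E0.5721
G1 X0.00 Y-10.50 E0.7630
G1 X4.02 Y-9.70 E0.9538
G1 X7.42 Y-7.42 E1.1444
G1 X9.70 Y-4.02 E1.3351
G1 X10.23 Y-1.35 E1.4618
G1 X9.50 Y-1.50 E1.4965
G1 X6.44 Y-0.89 E1.6418
G1 X3.84 Y0.84 E1.7872
G1 X3.01 Y2.10 E1.8575
G1 X1.41 Y2.41 E1.9334
G1 X-2.49 Y5.01 E2.1516
G1 X-5.09 Y8.91 E2.3699
G1 X-5.10 Y8.98 E2.3732
G1 X-7.42 Y7.42 E2.5033
G1 X-9.70 Y4.02 E2.6940
G1 X-10.50 Y0.00 E2.8848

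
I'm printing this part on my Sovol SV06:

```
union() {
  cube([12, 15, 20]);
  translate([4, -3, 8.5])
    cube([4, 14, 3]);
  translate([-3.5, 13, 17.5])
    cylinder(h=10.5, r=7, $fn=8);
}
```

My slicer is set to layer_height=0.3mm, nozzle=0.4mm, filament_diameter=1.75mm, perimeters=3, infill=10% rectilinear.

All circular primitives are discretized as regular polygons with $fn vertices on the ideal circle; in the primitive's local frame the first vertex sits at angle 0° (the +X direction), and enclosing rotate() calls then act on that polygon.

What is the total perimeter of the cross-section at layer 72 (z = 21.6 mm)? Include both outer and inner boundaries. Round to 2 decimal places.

At z = 21.6 mm: the cube does not reach this height (z outside [0, 20]); the cube at (4, -3) is not intersected at this z (z outside [8.5, 11.5]); the r=7 cylinder at (-3.5, 13) gives a regular 8-gon of circumradius 7 (constant along its height) (perimeter = 2·8·7.000·sin(180°/8) = 42.86 mm); Taking the union: only the r=7 cylinder at (-3.5, 13) is present, so the union is just that shape — boundary = 42.86 mm. Overall, the cross-section is a single solid region. Total boundary length (outer) = 42.86 mm.

42.86 mm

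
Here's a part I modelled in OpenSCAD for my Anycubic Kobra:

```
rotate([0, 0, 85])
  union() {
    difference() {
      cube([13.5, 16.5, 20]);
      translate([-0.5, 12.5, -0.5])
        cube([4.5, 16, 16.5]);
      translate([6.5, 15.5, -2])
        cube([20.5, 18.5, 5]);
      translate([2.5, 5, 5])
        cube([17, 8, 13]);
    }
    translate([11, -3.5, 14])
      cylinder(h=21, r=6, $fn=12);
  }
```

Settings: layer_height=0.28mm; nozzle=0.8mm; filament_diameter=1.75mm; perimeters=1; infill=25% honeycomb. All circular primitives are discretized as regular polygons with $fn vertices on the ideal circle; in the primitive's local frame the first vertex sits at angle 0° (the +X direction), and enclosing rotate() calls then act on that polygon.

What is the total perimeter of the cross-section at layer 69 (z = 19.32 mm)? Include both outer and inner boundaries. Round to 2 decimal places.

At z = 19.32 mm: the cube is present — its section is the full 13.5×16.5 rectangle (perimeter 60.00 mm); the cube at (-0.5, 12.5) does not reach this height (z outside [-0.5, 16]); the cube at (6.5, 15.5) is not intersected at this z (z outside [-2, 3]); the cube at (2.5, 5) is not intersected at this z (z outside [5, 18]); After the difference (first − rest): none of the subtracted shapes is present at this height, so the 13.5×16.5 cube is unchanged — boundary = 60.00 mm; the r=6 cylinder at (11, -3.5) gives a regular 12-gon of circumradius 6 (constant along its height) (perimeter = 2·12·6.000·sin(180°/12) = 37.27 mm); Merging all regions: the regions partially overlap (shared area 13.15 mm²), so the edge portions inside another operand are dropped and the merged outline is re-measured after clipping — boundary = 80.15 mm; (whole slice rotated 85° about Z — lengths, areas and connectivity unchanged). Overall, the cross-section is a single solid region. Total boundary length (outer) = 80.15 mm.

80.15 mm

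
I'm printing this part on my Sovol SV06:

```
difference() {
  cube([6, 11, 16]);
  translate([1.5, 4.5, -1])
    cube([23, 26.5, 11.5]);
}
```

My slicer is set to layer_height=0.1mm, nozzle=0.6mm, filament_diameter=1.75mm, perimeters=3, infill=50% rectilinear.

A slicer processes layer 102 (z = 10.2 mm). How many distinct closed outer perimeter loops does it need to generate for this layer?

At z = 10.2 mm: the 6×11 cube contributes its full rectangle; the cube at (1.5, 4.5) (footprint 23×26.5) is included at this height; Taking the first minus the rest: starting from the 6×11 cube, the 23×26.5 cube at (1.5, 4.5) partially overlaps it — only the 29.25 mm² overlap (of its 609.50 mm²) is removed, clipping the outline — 1 connected region. The result has 1 disconnected region.

1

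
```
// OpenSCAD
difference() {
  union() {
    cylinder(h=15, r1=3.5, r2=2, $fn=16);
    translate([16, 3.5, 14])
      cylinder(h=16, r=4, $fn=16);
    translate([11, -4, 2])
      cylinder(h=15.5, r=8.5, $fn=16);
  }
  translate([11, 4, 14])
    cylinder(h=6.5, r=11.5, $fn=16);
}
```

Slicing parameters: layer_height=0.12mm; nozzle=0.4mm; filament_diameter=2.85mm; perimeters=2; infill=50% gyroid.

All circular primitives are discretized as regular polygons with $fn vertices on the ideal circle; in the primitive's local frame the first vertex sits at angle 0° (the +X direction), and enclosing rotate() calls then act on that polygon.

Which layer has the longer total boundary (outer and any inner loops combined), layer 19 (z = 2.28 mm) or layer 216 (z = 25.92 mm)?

Layer 19 (z = 2.28): the cone (r1=3.5→r2=2) has section circumradius 3.272 here — a regular 16-gon (perimeter = 2·16·3.272·sin(180°/16) = 20.43 mm); the cylinder at (16, 3.5) is absent (z outside [14, 30]); the r=8.5 cylinder at (11, -4) contributes a regular 16-gon of circumradius 8.5 (perimeter = 2·16·8.500·sin(180°/16) = 53.06 mm); Taking the union: the 2 present regions are separate (no shared area or edge), so areas and boundary lengths simply add and each stays a separate island — boundary = 73.49 mm; the cylinder at (11, 4) is not intersected at this z (z outside [14, 20.5]); Taking the first minus the rest: none of the subtracted shapes is present at this height, so the result so far is unchanged — boundary = 73.49 mm. So its perimeter = 73.49 mm. Layer 216 (z = 25.92): the cone does not reach this height (z outside [0, 15]); the r=4 cylinder at (16, 3.5) gives a regular 16-gon of circumradius 4 (constant along its height) (perimeter = 2·16·4.000·sin(180°/16) = 24.97 mm); the cylinder at (11, -4) does not reach this height (z outside [2, 17.5]); Combining (union): only the r=4 cylinder at (16, 3.5) is present, so the union is just that shape — boundary = 24.97 mm; the cylinder at (11, 4) does not reach this height (z outside [14, 20.5]); Subtracting the remaining from the first: none of the subtracted shapes is present at this height, so that combined region is unchanged — boundary = 24.97 mm. So its perimeter = 24.97 mm. Layer 19 is larger (73.49 vs 24.97 mm).

layer 19 (z = 2.28 mm)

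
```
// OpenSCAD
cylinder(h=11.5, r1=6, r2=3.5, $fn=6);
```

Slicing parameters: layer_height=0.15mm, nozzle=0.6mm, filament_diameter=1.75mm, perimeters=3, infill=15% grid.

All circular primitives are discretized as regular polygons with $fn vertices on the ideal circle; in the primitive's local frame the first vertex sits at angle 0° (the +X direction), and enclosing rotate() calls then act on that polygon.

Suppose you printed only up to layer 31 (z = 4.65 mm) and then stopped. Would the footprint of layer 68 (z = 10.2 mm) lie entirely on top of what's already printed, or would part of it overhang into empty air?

Compare the two slices. At z = 4.65: the cone: at t=0.404 of its height the radius interpolates to r₁+(r₂−r₁)t = 4.989, giving a regular 6-gon of that circumradius (area = (6/2)·4.989²·sin(360°/6) = 64.67 mm²). At z = 10.2: the cone contributes a regular 6-gon of circumradius 3.783 (interpolated between r1=6 and r2=3.5 at t=0.887) (area = (6/2)·3.783²·sin(360°/6) = 37.17 mm²). Checking containment: the cross-section at z = 10.2 is a subset of the cross-section at z = 4.65.

entirely on top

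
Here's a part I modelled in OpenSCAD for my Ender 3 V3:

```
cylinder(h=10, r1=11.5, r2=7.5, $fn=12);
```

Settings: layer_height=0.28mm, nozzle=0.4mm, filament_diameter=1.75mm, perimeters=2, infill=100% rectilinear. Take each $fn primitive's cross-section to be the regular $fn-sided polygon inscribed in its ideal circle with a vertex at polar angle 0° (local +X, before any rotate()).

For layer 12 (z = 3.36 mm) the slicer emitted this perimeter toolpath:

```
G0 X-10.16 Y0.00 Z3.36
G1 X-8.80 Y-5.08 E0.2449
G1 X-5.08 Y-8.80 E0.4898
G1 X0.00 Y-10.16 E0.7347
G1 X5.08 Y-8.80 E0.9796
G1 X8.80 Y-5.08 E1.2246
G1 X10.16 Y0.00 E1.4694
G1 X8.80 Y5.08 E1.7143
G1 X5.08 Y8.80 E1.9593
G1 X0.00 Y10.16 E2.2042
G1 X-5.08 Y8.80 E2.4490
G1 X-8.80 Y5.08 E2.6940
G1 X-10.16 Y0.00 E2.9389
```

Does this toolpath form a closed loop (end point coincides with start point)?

Start point (G0): (-10.16, 0.00). End point (last G1): the path returns to the start — closed.

yes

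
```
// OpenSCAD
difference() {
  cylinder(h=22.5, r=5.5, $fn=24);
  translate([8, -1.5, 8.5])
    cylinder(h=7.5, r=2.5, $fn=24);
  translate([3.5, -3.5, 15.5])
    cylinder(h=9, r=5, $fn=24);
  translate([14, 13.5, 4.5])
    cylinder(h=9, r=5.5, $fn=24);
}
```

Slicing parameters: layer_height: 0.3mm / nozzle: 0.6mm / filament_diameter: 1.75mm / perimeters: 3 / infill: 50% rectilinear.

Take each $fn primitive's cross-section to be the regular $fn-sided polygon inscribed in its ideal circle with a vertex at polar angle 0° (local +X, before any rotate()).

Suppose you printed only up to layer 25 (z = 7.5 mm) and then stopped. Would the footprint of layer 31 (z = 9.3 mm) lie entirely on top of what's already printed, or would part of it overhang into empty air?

Compare the two slices. At z = 7.5: the r=5.5 cylinder gives a regular 24-gon of circumradius 5.5 (constant along its height) (area = (24/2)·5.500²·sin(360°/24) = 93.95 mm²); the cylinder at (8, -1.5) does not reach this height (z outside [8.5, 16]); the cylinder at (3.5, -3.5) does not reach this height (z outside [15.5, 24.5]); the r=5.5 cylinder at (14, 13.5) gives a regular 24-gon of circumradius 5.5 (constant along its height) (area = (24/2)·5.500²·sin(360°/24) = 93.95 mm²); Taking the first minus the rest: starting from the r=5.5 cylinder (93.95 mm²), the r=5.5 cylinder at (14, 13.5) misses the remaining region (no effect) — area = 93.95 mm². At z = 9.3: the cylinder: section is a regular 24-gon, circumradius r=5.5 (area = (24/2)·5.500²·sin(360°/24) = 93.95 mm²); the r=2.5 cylinder at (8, -1.5) gives a regular 24-gon of circumradius 2.5 (constant along its height) (area = (24/2)·2.500²·sin(360°/24) = 19.41 mm²); the cylinder at (3.5, -3.5) is absent (z outside [15.5, 24.5]); the r=5.5 cylinder at (14, 13.5) gives a regular 24-gon of circumradius 5.5 (constant along its height) (area = (24/2)·5.500²·sin(360°/24) = 93.95 mm²); Taking the first minus the rest: starting from the r=5.5 cylinder (93.95 mm²), the r=2.5 cylinder at (8, -1.5) misses the remaining region (no effect); the r=5.5 cylinder at (14, 13.5) misses the remaining region (no effect) — area = 93.95 mm². Checking containment: the cross-section at z = 9.3 is a subset of the cross-section at z = 7.5.

entirely on top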